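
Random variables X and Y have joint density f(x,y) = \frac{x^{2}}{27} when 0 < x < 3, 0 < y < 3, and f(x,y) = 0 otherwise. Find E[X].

f_X(x) = ∫_0^3 \frac{x^{2}}{27} dy = \frac{x^{2}}{9}
E[X] = ∫_0^3 x × (\frac{x^{2}}{9}) dx = \frac{9}{4}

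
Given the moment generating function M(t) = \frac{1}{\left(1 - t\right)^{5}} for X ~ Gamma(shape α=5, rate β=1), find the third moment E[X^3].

To find E[X^3], compute M^(3)(0):
M^(1)(t) = \frac{5}{\left(1 - t\right)^{6}}
M^(2)(t) = \frac{30}{\left(1 - t\right)^{7}}
M^(3)(t) = \frac{210}{\left(1 - t\right)^{8}}
M^(3)(0) = 210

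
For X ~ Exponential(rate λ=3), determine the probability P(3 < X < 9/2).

P(3 < X < 9/2) = ∫_{3}^{9/2} f(x) dx
where f(x) = 3 e^{- 3 x}
= - \frac{1}{e^{\frac{27}{2}}} + e^{-9}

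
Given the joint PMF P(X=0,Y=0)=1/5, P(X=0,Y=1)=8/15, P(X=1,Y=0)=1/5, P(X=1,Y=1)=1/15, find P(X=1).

P(X=1) = P(X=1,Y=0) + P(X=1,Y=1)
= 1/5 + 1/15
= 4/15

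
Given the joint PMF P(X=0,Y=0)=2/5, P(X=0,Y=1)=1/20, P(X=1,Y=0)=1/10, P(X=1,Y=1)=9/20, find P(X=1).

P(X=1) = P(X=1,Y=0) + P(X=1,Y=1)
= 1/10 + 9/20
= 11/20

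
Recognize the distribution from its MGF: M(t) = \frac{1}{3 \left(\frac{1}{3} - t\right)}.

The MGF M(t) = \frac{1}{3 \left(\frac{1}{3} - t\right)} is the standard form for the Exponential distribution.
Comparing with the known MGF formula identifies: Exponential(rate λ=1/3)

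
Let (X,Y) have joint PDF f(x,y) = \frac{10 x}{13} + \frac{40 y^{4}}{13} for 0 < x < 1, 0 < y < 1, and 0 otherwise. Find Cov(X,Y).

E[XY] = ∫∫ xy × f(x,y) dx dy = \frac{5}{13}
E[X] = \frac{22}{39}
E[Y] = \frac{55}{78}
Cov(X,Y) = E[XY] - E[X]E[Y] = - \frac{20}{1521}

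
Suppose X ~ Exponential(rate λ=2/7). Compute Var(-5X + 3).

For X ~ Exponential(rate λ=2/7):
Var(X) = \frac{49}{4}
Var(-5X + 3) = (-5)² × Var(X) = 25 × \frac{49}{4} = \frac{1225}{4}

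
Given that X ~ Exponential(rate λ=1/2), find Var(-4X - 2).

For X ~ Exponential(rate λ=1/2):
Var(X) = 4
Var(-4X - 2) = (-4)² × Var(X) = 16 × 4 = 64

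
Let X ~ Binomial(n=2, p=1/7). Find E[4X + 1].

For X ~ Binomial(n=2, p=1/7):
E[X] = \frac{2}{7}
E[4X + 1] = 4 × E[X] + 1 = \frac{15}{7}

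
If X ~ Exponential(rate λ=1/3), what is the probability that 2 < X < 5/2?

P(2 < X < 5/2) = ∫_{2}^{5/2} f(x) dx
where f(x) = \frac{e^{- \frac{x}{3}}}{3}
= - \frac{1}{e^{\frac{5}{6}}} + e^{- \frac{2}{3}}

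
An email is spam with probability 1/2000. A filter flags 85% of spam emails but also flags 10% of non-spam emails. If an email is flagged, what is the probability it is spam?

Let D = the rare event, + = positive/flagged.
P(D) = 1/2000
P(+|D) = 85/100 = 17/20
P(+|D') = 10/100 = 1/10
P(+) = P(+|D)P(D) + P(+|D')P(D')
     = \frac{17}{20} × \frac{1}{2000} + \frac{1}{10} × \frac{1999}{2000}
     = \frac{803}{8000}
P(D|+) = P(+|D)P(D)/P(+) = \frac{17}{4015}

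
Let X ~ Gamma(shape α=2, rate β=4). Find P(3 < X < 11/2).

P(3 < X < 11/2) = ∫_{3}^{11/2} f(x) dx
where f(x) = 16 x e^{- 4 x}
= \frac{-23 + 13 e^{10}}{e^{22}}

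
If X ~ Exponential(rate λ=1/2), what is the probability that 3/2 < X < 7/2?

P(3/2 < X < 7/2) = ∫_{3/2}^{7/2} f(x) dx
where f(x) = \frac{e^{- \frac{x}{2}}}{2}
= - \frac{1 - e}{e^{\frac{7}{4}}}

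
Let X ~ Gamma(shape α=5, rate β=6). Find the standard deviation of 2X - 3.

For X ~ Gamma(shape α=5, rate β=6):
Var(X) = \frac{5}{36}
SD(X) = √(Var(X)) = √(\frac{5}{36}) = \frac{\sqrt{5}}{6}
SD(2X - 3) = |2| × SD(X) = 2 × \frac{\sqrt{5}}{6} = \frac{\sqrt{5}}{3}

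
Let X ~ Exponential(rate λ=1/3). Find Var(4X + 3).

For X ~ Exponential(rate λ=1/3):
Var(X) = 9
Var(4X + 3) = (4)² × Var(X) = 16 × 9 = 144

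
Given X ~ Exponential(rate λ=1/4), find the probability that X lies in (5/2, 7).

P(5/2 < X < 7) = ∫_{5/2}^{7} f(x) dx
where f(x) = \frac{e^{- \frac{x}{4}}}{4}
= - \frac{1}{e^{\frac{7}{4}}} + e^{- \frac{5}{8}}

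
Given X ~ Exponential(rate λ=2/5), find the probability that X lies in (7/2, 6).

P(7/2 < X < 6) = ∫_{7/2}^{6} f(x) dx
where f(x) = \frac{2 e^{- \frac{2 x}{5}}}{5}
= - \frac{1 - e}{e^{\frac{12}{5}}}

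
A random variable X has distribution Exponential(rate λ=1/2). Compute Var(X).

For X ~ Exponential(rate λ=1/2):
Var(X) = 4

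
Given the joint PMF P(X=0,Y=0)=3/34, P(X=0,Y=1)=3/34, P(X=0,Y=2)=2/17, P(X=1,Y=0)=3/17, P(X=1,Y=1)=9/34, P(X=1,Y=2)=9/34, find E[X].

First find marginal of X:
P(X=0) = 5/17
P(X=1) = 12/17
E[X] = 0 × 5/17 + 1 × 12/17 = 12/17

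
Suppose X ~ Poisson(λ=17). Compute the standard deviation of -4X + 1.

For X ~ Poisson(λ=17):
Var(X) = 17
SD(X) = √(Var(X)) = √(17) = \sqrt{17}
SD(-4X + 1) = |-4| × SD(X) = 4 × \sqrt{17} = 4 \sqrt{17}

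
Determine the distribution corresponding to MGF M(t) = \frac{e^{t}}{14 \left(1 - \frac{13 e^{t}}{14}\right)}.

The MGF M(t) = \frac{e^{t}}{14 \left(1 - \frac{13 e^{t}}{14}\right)} is the standard form for the Geometric distribution.
Comparing with the known MGF formula identifies: Geometric(p=1/14), X = trial number of first success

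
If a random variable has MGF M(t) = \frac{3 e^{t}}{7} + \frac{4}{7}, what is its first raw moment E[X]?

To find E[X], compute M^(1)(0):
M^(1)(t) = \frac{3 e^{t}}{7}
M^(1)(0) = \frac{3}{7}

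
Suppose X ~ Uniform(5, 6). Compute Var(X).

For X ~ Uniform(5, 6):
Var(X) = \frac{1}{12}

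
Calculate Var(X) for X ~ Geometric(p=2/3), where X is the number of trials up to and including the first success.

For X ~ Geometric(p=2/3), where X is the number of trials up to and including the first success:
Var(X) = \frac{3}{4}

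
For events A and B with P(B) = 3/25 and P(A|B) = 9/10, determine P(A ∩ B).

By definition, P(A|B) = P(A ∩ B) / P(B)
So P(A ∩ B) = P(A|B) × P(B)
= 9/10 × 3/25
= 27/250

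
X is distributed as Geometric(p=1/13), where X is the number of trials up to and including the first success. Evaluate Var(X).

For X ~ Geometric(p=1/13), where X is the number of trials up to and including the first success:
Var(X) = 156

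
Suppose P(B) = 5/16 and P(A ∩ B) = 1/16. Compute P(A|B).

P(A|B) = P(A ∩ B) / P(B)
= (1/16) / (5/16)
= 1/5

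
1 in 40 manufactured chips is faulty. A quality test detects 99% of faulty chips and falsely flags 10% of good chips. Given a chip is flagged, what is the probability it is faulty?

Let D = the rare event, + = positive/flagged.
P(D) = 1/40
P(+|D) = 99/100
P(+|D') = 10/100 = 1/10
P(+) = P(+|D)P(D) + P(+|D')P(D')
     = \frac{99}{100} × \frac{1}{40} + \frac{1}{10} × \frac{39}{40}
     = \frac{489}{4000}
P(D|+) = P(+|D)P(D)/P(+) = \frac{33}{163}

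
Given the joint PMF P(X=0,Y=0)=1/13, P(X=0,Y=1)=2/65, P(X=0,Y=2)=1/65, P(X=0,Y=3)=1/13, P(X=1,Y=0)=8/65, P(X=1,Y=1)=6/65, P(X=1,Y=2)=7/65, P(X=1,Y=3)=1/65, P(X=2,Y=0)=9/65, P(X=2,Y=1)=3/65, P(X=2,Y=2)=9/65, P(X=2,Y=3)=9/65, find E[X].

First find marginal of X:
P(X=0) = 1/5
P(X=1) = 22/65
P(X=2) = 6/13
E[X] = 0 × 1/5 + 1 × 22/65 + 2 × 6/13 = 82/65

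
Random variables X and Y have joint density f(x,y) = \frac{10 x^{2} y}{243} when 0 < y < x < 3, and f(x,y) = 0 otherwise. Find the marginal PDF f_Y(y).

f_Y(y) = ∫_y^3 \frac{10 x^{2} y}{243} dx = \frac{10 y \left(27 - y^{3}\right)}{729}
for 0 < y < 3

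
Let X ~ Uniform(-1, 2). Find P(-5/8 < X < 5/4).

P(-5/8 < X < 5/4) = ∫_{-5/8}^{5/4} f(x) dx
where f(x) = \frac{1}{3}
= \frac{5}{8}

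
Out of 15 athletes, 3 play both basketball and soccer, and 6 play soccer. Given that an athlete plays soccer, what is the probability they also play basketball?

P(A ∩ B) = 3/15 = 1/5
P(B) = 6/15 = 2/5
P(A|B) = P(A ∩ B) / P(B) = (1/5) / (2/5) = 1/2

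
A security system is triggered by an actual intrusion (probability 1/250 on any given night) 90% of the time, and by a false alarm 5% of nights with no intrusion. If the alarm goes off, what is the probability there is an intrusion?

Let D = the rare event, + = positive/flagged.
P(D) = 1/250
P(+|D) = 90/100 = 9/10
P(+|D') = 5/100 = 1/20
P(+) = P(+|D)P(D) + P(+|D')P(D')
     = \frac{9}{10} × \frac{1}{250} + \frac{1}{20} × \frac{249}{250}
     = \frac{267}{5000}
P(D|+) = P(+|D)P(D)/P(+) = \frac{6}{89}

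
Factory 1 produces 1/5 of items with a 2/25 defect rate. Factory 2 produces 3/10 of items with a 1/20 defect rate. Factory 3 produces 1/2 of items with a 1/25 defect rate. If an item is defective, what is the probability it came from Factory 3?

Using Bayes' theorem:
P(F1) = 1/5, P(D|F1) = 2/25
P(F2) = 3/10, P(D|F2) = 1/20
P(F3) = 1/2, P(D|F3) = 1/25
P(D) = P(D|F1)P(F1) + P(D|F2)P(F2) + P(D|F3)P(F3)
     = \frac{51}{1000}
P(F3|D) = P(D|F3)P(F3) / P(D)
= \frac{20}{51}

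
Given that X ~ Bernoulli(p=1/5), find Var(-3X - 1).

For X ~ Bernoulli(p=1/5):
Var(X) = \frac{4}{25}
Var(-3X - 1) = (-3)² × Var(X) = 9 × \frac{4}{25} = \frac{36}{25}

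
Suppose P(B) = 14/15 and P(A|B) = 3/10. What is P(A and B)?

By definition, P(A|B) = P(A ∩ B) / P(B)
So P(A ∩ B) = P(A|B) × P(B)
= 3/10 × 14/15
= 7/25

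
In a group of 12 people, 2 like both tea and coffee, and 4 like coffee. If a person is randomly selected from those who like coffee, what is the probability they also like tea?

P(A ∩ B) = 2/12 = 1/6
P(B) = 4/12 = 1/3
P(A|B) = P(A ∩ B) / P(B) = (1/6) / (1/3) = 1/2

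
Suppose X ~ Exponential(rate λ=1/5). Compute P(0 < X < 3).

P(0 < X < 3) = ∫_{0}^{3} f(x) dx
where f(x) = \frac{e^{- \frac{x}{5}}}{5}
= 1 - e^{- \frac{3}{5}}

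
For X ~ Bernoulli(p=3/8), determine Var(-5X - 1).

For X ~ Bernoulli(p=3/8):
Var(X) = \frac{15}{64}
Var(-5X - 1) = (-5)² × Var(X) = 25 × \frac{15}{64} = \frac{375}{64}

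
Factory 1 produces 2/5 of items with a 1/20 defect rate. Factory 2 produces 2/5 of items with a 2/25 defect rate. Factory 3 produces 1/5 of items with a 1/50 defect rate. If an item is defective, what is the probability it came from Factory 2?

Using Bayes' theorem:
P(F1) = 2/5, P(D|F1) = 1/20
P(F2) = 2/5, P(D|F2) = 2/25
P(F3) = 1/5, P(D|F3) = 1/50
P(D) = P(D|F1)P(F1) + P(D|F2)P(F2) + P(D|F3)P(F3)
     = \frac{7}{125}
P(F2|D) = P(D|F2)P(F2) / P(D)
= \frac{4}{7}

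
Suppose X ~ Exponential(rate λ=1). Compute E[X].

For X ~ Exponential(rate λ=1), the expected value is:
E[X] = 1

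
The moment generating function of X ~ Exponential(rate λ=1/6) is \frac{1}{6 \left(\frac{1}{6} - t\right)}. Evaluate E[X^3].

To find E[X^3], compute M^(3)(0):
M^(1)(t) = \frac{1}{6 \left(\frac{1}{6} - t\right)^{2}}
M^(2)(t) = \frac{1}{3 \left(\frac{1}{6} - t\right)^{3}}
M^(3)(t) = \frac{1}{\left(\frac{1}{6} - t\right)^{4}}
M^(3)(0) = 1296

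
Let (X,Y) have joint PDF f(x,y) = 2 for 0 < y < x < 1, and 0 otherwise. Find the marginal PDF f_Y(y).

f_Y(y) = ∫_y^1 2 dx = 2 - 2 y
for 0 < y < 1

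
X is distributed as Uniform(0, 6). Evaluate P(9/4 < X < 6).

P(9/4 < X < 6) = ∫_{9/4}^{6} f(x) dx
where f(x) = \frac{1}{6}
= \frac{5}{8}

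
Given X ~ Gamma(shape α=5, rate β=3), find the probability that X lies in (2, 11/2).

P(2 < X < 11/2) = ∫_{2}^{11/2} f(x) dx
where f(x) = \frac{81 x^{4} e^{- 3 x}}{8}
= - \frac{510803}{128 e^{\frac{33}{2}}} + \frac{115}{e^{6}}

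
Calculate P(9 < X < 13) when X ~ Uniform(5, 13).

P(9 < X < 13) = ∫_{9}^{13} f(x) dx
where f(x) = \frac{1}{8}
= \frac{1}{2}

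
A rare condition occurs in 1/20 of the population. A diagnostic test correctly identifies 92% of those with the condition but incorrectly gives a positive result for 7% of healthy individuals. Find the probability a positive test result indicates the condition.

Let D = the rare event, + = positive/flagged.
P(D) = 1/20
P(+|D) = 92/100 = 23/25
P(+|D') = 7/100
P(+) = P(+|D)P(D) + P(+|D')P(D')
     = \frac{23}{25} × \frac{1}{20} + \frac{7}{100} × \frac{19}{20}
     = \frac{9}{80}
P(D|+) = P(+|D)P(D)/P(+) = \frac{92}{225}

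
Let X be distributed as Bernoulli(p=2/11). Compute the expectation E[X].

For X ~ Bernoulli(p=2/11), the expected value is:
E[X] = \frac{2}{11}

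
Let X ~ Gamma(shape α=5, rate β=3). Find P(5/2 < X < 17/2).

P(5/2 < X < 17/2) = ∫_{5/2}^{17/2} f(x) dx
where f(x) = \frac{81 x^{4} e^{- 3 x}}{8}
= \frac{-2653811 + 30563 e^{18}}{128 e^{\frac{51}{2}}}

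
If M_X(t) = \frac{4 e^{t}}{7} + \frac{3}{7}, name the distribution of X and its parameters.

The MGF M(t) = \frac{4 e^{t}}{7} + \frac{3}{7} is the standard form for the Bernoulli distribution.
Comparing with the known MGF formula identifies: Bernoulli(p=4/7)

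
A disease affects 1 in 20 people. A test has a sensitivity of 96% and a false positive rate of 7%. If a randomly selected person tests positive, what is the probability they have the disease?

Let D = the rare event, + = positive/flagged.
P(D) = 1/20
P(+|D) = 96/100 = 24/25
P(+|D') = 7/100
P(+) = P(+|D)P(D) + P(+|D')P(D')
     = \frac{24}{25} × \frac{1}{20} + \frac{7}{100} × \frac{19}{20}
     = \frac{229}{2000}
P(D|+) = P(+|D)P(D)/P(+) = \frac{96}{229}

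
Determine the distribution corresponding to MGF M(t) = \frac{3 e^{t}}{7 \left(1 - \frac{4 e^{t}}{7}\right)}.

The MGF M(t) = \frac{3 e^{t}}{7 \left(1 - \frac{4 e^{t}}{7}\right)} is the standard form for the Geometric distribution.
Comparing with the known MGF formula identifies: Geometric(p=3/7), X = trial number of first success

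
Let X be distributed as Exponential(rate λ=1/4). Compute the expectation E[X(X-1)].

E[X(X-1)] = E[X² - X] = E[X²] - E[X]
E[X] = 4
E[X²] = Var(X) + (E[X])² = 16 + (4)² = 32
E[X(X-1)] = 32 - 4 = 28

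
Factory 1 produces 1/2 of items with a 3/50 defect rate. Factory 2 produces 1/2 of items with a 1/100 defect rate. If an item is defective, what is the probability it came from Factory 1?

Using Bayes' theorem:
P(F1) = 1/2, P(D|F1) = 3/50
P(F2) = 1/2, P(D|F2) = 1/100
P(D) = P(D|F1)P(F1) + P(D|F2)P(F2)
     = \frac{7}{200}
P(F1|D) = P(D|F1)P(F1) / P(D)
= \frac{6}{7}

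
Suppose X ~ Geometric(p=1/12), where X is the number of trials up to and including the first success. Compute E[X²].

Using the identity E[X²] = Var(X) + (E[X])²:
E[X] = 12
Var(X) = 132
E[X²] = 132 + (12)²
= 276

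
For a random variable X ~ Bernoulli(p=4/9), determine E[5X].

For X ~ Bernoulli(p=4/9):
E[X] = \frac{4}{9}
E[5X] = 5 × E[X] + 0 = \frac{20}{9}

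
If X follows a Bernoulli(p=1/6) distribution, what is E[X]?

For X ~ Bernoulli(p=1/6), the expected value is:
E[X] = \frac{1}{6}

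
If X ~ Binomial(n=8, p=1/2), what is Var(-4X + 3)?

For X ~ Binomial(n=8, p=1/2):
Var(X) = 2
Var(-4X + 3) = (-4)² × Var(X) = 16 × 2 = 32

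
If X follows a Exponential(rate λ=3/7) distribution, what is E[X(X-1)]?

E[X(X-1)] = E[X² - X] = E[X²] - E[X]
E[X] = \frac{7}{3}
E[X²] = Var(X) + (E[X])² = \frac{49}{9} + (\frac{7}{3})² = \frac{98}{9}
E[X(X-1)] = \frac{98}{9} - \frac{7}{3} = \frac{77}{9}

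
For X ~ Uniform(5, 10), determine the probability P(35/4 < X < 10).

P(35/4 < X < 10) = ∫_{35/4}^{10} f(x) dx
where f(x) = \frac{1}{5}
= \frac{1}{4}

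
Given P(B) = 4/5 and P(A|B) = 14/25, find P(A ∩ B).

By definition, P(A|B) = P(A ∩ B) / P(B)
So P(A ∩ B) = P(A|B) × P(B)
= 14/25 × 4/5
= 56/125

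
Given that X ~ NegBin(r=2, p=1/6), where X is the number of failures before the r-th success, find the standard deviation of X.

For X ~ NegBin(r=2, p=1/6), where X is the number of failures before the r-th success:
Var(X) = 60
SD(X) = √(Var(X)) = √(60) = 2 \sqrt{15}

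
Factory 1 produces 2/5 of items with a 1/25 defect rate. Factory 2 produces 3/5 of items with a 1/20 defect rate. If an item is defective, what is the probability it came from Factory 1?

Using Bayes' theorem:
P(F1) = 2/5, P(D|F1) = 1/25
P(F2) = 3/5, P(D|F2) = 1/20
P(D) = P(D|F1)P(F1) + P(D|F2)P(F2)
     = \frac{23}{500}
P(F1|D) = P(D|F1)P(F1) / P(D)
= \frac{8}{23}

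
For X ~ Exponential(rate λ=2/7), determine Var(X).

For X ~ Exponential(rate λ=2/7):
Var(X) = \frac{49}{4}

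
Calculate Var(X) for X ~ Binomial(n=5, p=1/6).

For X ~ Binomial(n=5, p=1/6):
Var(X) = \frac{25}{36}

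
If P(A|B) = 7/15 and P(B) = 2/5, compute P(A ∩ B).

By definition, P(A|B) = P(A ∩ B) / P(B)
So P(A ∩ B) = P(A|B) × P(B)
= 7/15 × 2/5
= 14/75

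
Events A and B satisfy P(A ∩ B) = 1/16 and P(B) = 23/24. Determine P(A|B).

P(A|B) = P(A ∩ B) / P(B)
= (1/16) / (23/24)
= 3/46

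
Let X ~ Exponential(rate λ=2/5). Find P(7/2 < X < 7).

P(7/2 < X < 7) = ∫_{7/2}^{7} f(x) dx
where f(x) = \frac{2 e^{- \frac{2 x}{5}}}{5}
= - \frac{1 - e^{\frac{7}{5}}}{e^{\frac{14}{5}}}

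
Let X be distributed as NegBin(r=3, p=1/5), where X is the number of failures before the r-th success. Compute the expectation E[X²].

Using the identity E[X²] = Var(X) + (E[X])²:
E[X] = 12
Var(X) = 60
E[X²] = 60 + (12)²
= 204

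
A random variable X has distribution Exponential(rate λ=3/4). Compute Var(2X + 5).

For X ~ Exponential(rate λ=3/4):
Var(X) = \frac{16}{9}
Var(2X + 5) = (2)² × Var(X) = 4 × \frac{16}{9} = \frac{64}{9}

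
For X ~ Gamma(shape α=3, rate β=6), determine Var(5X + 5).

For X ~ Gamma(shape α=3, rate β=6):
Var(X) = \frac{1}{12}
Var(5X + 5) = (5)² × Var(X) = 25 × \frac{1}{12} = \frac{25}{12}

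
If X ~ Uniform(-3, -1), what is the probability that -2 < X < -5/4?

P(-2 < X < -5/4) = ∫_{-2}^{-5/4} f(x) dx
where f(x) = \frac{1}{2}
= \frac{3}{8}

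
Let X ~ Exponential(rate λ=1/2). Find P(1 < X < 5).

P(1 < X < 5) = ∫_{1}^{5} f(x) dx
where f(x) = \frac{e^{- \frac{x}{2}}}{2}
= - \frac{1 - e^{2}}{e^{\frac{5}{2}}}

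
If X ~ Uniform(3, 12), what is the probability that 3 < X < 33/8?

P(3 < X < 33/8) = ∫_{3}^{33/8} f(x) dx
where f(x) = \frac{1}{9}
= \frac{1}{8}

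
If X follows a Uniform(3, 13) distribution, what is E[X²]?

Using the identity E[X²] = Var(X) + (E[X])²:
E[X] = 8
Var(X) = \frac{25}{3}
E[X²] = \frac{25}{3} + (8)²
= \frac{217}{3}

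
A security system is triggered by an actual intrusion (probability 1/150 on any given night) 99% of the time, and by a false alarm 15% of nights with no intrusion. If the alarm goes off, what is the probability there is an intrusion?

Let D = the rare event, + = positive/flagged.
P(D) = 1/150
P(+|D) = 99/100
P(+|D') = 15/100 = 3/20
P(+) = P(+|D)P(D) + P(+|D')P(D')
     = \frac{99}{100} × \frac{1}{150} + \frac{3}{20} × \frac{149}{150}
     = \frac{389}{2500}
P(D|+) = P(+|D)P(D)/P(+) = \frac{33}{778}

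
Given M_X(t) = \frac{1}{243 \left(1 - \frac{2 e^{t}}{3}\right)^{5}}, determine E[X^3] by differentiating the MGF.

To find E[X^3], compute M^(3)(0):
M^(1)(t) = \frac{10 e^{t}}{729 \left(1 - \frac{2 e^{t}}{3}\right)^{6}}
M^(2)(t) = \frac{10 e^{t}}{729 \left(1 - \frac{2 e^{t}}{3}\right)^{6}} + \frac{40 e^{2 t}}{729 \left(1 - \frac{2 e^{t}}{3}\right)^{7}}
M^(3)(t) = \frac{10 e^{t}}{729 \left(1 - \frac{2 e^{t}}{3}\right)^{6}} + \frac{40 e^{2 t}}{243 \left(1 - \frac{2 e^{t}}{3}\right)^{7}} + \frac{560 e^{3 t}}{2187 \left(1 - \frac{2 e^{t}}{3}\right)^{8}}
M^(3)(0) = 2050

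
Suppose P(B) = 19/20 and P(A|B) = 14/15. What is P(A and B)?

By definition, P(A|B) = P(A ∩ B) / P(B)
So P(A ∩ B) = P(A|B) × P(B)
= 14/15 × 19/20
= 133/150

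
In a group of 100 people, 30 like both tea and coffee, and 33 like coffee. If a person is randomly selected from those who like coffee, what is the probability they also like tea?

P(A ∩ B) = 30/100 = 3/10
P(B) = 33/100
P(A|B) = P(A ∩ B) / P(B) = (3/10) / (33/100) = 10/11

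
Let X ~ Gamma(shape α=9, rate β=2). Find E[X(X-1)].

E[X(X-1)] = E[X² - X] = E[X²] - E[X]
E[X] = \frac{9}{2}
E[X²] = Var(X) + (E[X])² = \frac{9}{4} + (\frac{9}{2})² = \frac{45}{2}
E[X(X-1)] = \frac{45}{2} - \frac{9}{2} = 18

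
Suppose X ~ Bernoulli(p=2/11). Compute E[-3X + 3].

For X ~ Bernoulli(p=2/11):
E[X] = \frac{2}{11}
E[-3X + 3] = -3 × E[X] + 3 = \frac{27}{11}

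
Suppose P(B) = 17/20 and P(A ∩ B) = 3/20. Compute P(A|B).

P(A|B) = P(A ∩ B) / P(B)
= (3/20) / (17/20)
= 3/17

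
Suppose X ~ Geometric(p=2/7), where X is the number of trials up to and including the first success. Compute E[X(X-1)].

E[X(X-1)] = E[X² - X] = E[X²] - E[X]
E[X] = \frac{7}{2}
E[X²] = Var(X) + (E[X])² = \frac{35}{4} + (\frac{7}{2})² = 21
E[X(X-1)] = 21 - \frac{7}{2} = \frac{35}{2}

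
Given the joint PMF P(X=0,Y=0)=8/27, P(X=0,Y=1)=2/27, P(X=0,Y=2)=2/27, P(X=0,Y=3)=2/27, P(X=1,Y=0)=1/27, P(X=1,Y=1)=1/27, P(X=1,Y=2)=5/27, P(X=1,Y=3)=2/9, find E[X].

First find marginal of X:
P(X=0) = 14/27
P(X=1) = 13/27
E[X] = 0 × 14/27 + 1 × 13/27 = 13/27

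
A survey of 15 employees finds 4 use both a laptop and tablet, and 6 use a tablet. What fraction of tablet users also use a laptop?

P(A ∩ B) = 4/15
P(B) = 6/15 = 2/5
P(A|B) = P(A ∩ B) / P(B) = (4/15) / (2/5) = 2/3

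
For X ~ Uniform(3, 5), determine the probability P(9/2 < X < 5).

P(9/2 < X < 5) = ∫_{9/2}^{5} f(x) dx
where f(x) = \frac{1}{2}
= \frac{1}{4}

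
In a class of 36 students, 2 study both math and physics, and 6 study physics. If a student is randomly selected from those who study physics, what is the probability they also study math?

P(A ∩ B) = 2/36 = 1/18
P(B) = 6/36 = 1/6
P(A|B) = P(A ∩ B) / P(B) = (1/18) / (1/6) = 1/3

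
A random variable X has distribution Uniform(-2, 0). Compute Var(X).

For X ~ Uniform(-2, 0):
Var(X) = \frac{1}{3}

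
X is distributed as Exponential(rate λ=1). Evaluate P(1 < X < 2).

P(1 < X < 2) = ∫_{1}^{2} f(x) dx
where f(x) = e^{- x}
= - \frac{1 - e}{e^{2}}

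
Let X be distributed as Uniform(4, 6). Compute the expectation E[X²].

Using the identity E[X²] = Var(X) + (E[X])²:
E[X] = 5
Var(X) = \frac{1}{3}
E[X²] = \frac{1}{3} + (5)²
= \frac{76}{3}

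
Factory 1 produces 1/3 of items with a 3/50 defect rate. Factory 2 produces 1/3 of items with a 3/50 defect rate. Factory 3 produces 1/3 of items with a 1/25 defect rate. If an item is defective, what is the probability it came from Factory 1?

Using Bayes' theorem:
P(F1) = 1/3, P(D|F1) = 3/50
P(F2) = 1/3, P(D|F2) = 3/50
P(F3) = 1/3, P(D|F3) = 1/25
P(D) = P(D|F1)P(F1) + P(D|F2)P(F2) + P(D|F3)P(F3)
     = \frac{4}{75}
P(F1|D) = P(D|F1)P(F1) / P(D)
= \frac{3}{8}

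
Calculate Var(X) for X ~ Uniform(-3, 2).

For X ~ Uniform(-3, 2):
Var(X) = \frac{25}{12}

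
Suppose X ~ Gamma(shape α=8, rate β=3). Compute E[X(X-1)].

E[X(X-1)] = E[X² - X] = E[X²] - E[X]
E[X] = \frac{8}{3}
E[X²] = Var(X) + (E[X])² = \frac{8}{9} + (\frac{8}{3})² = 8
E[X(X-1)] = 8 - \frac{8}{3} = \frac{16}{3}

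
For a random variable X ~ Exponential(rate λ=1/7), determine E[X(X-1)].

E[X(X-1)] = E[X² - X] = E[X²] - E[X]
E[X] = 7
E[X²] = Var(X) + (E[X])² = 49 + (7)² = 98
E[X(X-1)] = 98 - 7 = 91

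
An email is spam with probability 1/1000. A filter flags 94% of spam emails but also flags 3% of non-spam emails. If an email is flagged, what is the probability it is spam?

Let D = the rare event, + = positive/flagged.
P(D) = 1/1000
P(+|D) = 94/100 = 47/50
P(+|D') = 3/100
P(+) = P(+|D)P(D) + P(+|D')P(D')
     = \frac{47}{50} × \frac{1}{1000} + \frac{3}{100} × \frac{999}{1000}
     = \frac{3091}{100000}
P(D|+) = P(+|D)P(D)/P(+) = \frac{94}{3091}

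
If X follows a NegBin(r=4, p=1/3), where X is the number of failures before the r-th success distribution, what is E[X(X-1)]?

E[X(X-1)] = E[X² - X] = E[X²] - E[X]
E[X] = 8
E[X²] = Var(X) + (E[X])² = 24 + (8)² = 88
E[X(X-1)] = 88 - 8 = 80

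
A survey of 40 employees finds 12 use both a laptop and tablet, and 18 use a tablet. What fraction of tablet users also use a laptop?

P(A ∩ B) = 12/40 = 3/10
P(B) = 18/40 = 9/20
P(A|B) = P(A ∩ B) / P(B) = (3/10) / (9/20) = 2/3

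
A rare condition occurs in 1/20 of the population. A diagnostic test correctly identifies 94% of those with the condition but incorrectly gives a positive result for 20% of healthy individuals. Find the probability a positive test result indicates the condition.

Let D = the rare event, + = positive/flagged.
P(D) = 1/20
P(+|D) = 94/100 = 47/50
P(+|D') = 20/100 = 1/5
P(+) = P(+|D)P(D) + P(+|D')P(D')
     = \frac{47}{50} × \frac{1}{20} + \frac{1}{5} × \frac{19}{20}
     = \frac{237}{1000}
P(D|+) = P(+|D)P(D)/P(+) = \frac{47}{237}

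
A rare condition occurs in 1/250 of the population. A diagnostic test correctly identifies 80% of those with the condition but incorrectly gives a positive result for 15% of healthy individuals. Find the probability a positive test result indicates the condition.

Let D = the rare event, + = positive/flagged.
P(D) = 1/250
P(+|D) = 80/100 = 4/5
P(+|D') = 15/100 = 3/20
P(+) = P(+|D)P(D) + P(+|D')P(D')
     = \frac{4}{5} × \frac{1}{250} + \frac{3}{20} × \frac{249}{250}
     = \frac{763}{5000}
P(D|+) = P(+|D)P(D)/P(+) = \frac{16}{763}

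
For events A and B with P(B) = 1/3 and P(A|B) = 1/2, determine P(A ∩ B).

By definition, P(A|B) = P(A ∩ B) / P(B)
So P(A ∩ B) = P(A|B) × P(B)
= 1/2 × 1/3
= 1/6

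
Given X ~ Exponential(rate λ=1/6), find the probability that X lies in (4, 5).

P(4 < X < 5) = ∫_{4}^{5} f(x) dx
where f(x) = \frac{e^{- \frac{x}{6}}}{6}
= - \frac{1}{e^{\frac{5}{6}}} + e^{- \frac{2}{3}}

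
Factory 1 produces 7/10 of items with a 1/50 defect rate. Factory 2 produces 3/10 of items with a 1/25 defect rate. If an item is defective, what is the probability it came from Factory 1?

Using Bayes' theorem:
P(F1) = 7/10, P(D|F1) = 1/50
P(F2) = 3/10, P(D|F2) = 1/25
P(D) = P(D|F1)P(F1) + P(D|F2)P(F2)
     = \frac{13}{500}
P(F1|D) = P(D|F1)P(F1) / P(D)
= \frac{7}{13}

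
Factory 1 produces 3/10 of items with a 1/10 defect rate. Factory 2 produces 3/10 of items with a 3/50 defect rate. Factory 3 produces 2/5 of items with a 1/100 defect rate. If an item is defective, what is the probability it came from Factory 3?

Using Bayes' theorem:
P(F1) = 3/10, P(D|F1) = 1/10
P(F2) = 3/10, P(D|F2) = 3/50
P(F3) = 2/5, P(D|F3) = 1/100
P(D) = P(D|F1)P(F1) + P(D|F2)P(F2) + P(D|F3)P(F3)
     = \frac{13}{250}
P(F3|D) = P(D|F3)P(F3) / P(D)
= \frac{1}{13}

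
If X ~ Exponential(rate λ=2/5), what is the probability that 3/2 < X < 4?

P(3/2 < X < 4) = ∫_{3/2}^{4} f(x) dx
where f(x) = \frac{2 e^{- \frac{2 x}{5}}}{5}
= - \frac{1 - e}{e^{\frac{8}{5}}}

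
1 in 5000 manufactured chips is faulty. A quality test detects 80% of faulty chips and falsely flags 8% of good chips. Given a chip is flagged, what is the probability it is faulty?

Let D = the rare event, + = positive/flagged.
P(D) = 1/5000
P(+|D) = 80/100 = 4/5
P(+|D') = 8/100 = 2/25
P(+) = P(+|D)P(D) + P(+|D')P(D')
     = \frac{4}{5} × \frac{1}{5000} + \frac{2}{25} × \frac{4999}{5000}
     = \frac{5009}{62500}
P(D|+) = P(+|D)P(D)/P(+) = \frac{10}{5009}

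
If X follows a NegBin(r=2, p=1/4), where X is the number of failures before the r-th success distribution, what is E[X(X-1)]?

E[X(X-1)] = E[X² - X] = E[X²] - E[X]
E[X] = 6
E[X²] = Var(X) + (E[X])² = 24 + (6)² = 60
E[X(X-1)] = 60 - 6 = 54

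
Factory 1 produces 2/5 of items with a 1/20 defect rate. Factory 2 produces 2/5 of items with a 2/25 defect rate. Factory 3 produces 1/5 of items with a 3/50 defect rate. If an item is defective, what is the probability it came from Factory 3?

Using Bayes' theorem:
P(F1) = 2/5, P(D|F1) = 1/20
P(F2) = 2/5, P(D|F2) = 2/25
P(F3) = 1/5, P(D|F3) = 3/50
P(D) = P(D|F1)P(F1) + P(D|F2)P(F2) + P(D|F3)P(F3)
     = \frac{8}{125}
P(F3|D) = P(D|F3)P(F3) / P(D)
= \frac{3}{16}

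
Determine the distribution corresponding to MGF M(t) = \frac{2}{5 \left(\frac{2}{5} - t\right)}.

The MGF M(t) = \frac{2}{5 \left(\frac{2}{5} - t\right)} is the standard form for the Exponential distribution.
Comparing with the known MGF formula identifies: Exponential(rate λ=2/5)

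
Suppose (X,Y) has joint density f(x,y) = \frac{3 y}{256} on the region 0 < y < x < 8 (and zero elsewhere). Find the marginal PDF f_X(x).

f_X(x) = ∫_0^x \frac{3 y}{256} dy = \frac{3 x^{2}}{512}
for 0 < x < 8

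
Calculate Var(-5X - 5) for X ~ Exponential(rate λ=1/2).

For X ~ Exponential(rate λ=1/2):
Var(X) = 4
Var(-5X - 5) = (-5)² × Var(X) = 25 × 4 = 100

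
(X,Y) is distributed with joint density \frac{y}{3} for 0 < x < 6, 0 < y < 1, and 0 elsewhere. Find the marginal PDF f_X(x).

f_X(x) = ∫_0^1 f(x,y) dy
= ∫_0^1 \frac{y}{3} dy
= \frac{1}{6} for 0 < x < 6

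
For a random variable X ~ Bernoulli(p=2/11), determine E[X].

For X ~ Bernoulli(p=2/11), the expected value is:
E[X] = \frac{2}{11}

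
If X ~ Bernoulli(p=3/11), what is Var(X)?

For X ~ Bernoulli(p=3/11):
Var(X) = \frac{24}{121}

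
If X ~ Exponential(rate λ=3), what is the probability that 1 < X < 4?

P(1 < X < 4) = ∫_{1}^{4} f(x) dx
where f(x) = 3 e^{- 3 x}
= - \frac{1 - e^{9}}{e^{12}}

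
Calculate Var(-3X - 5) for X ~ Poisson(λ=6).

For X ~ Poisson(λ=6):
Var(X) = 6
Var(-3X - 5) = (-3)² × Var(X) = 9 × 6 = 54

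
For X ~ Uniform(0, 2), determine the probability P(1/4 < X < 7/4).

P(1/4 < X < 7/4) = ∫_{1/4}^{7/4} f(x) dx
where f(x) = \frac{1}{2}
= \frac{3}{4}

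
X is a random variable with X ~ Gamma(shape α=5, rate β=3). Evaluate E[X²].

Using the identity E[X²] = Var(X) + (E[X])²:
E[X] = \frac{5}{3}
Var(X) = \frac{5}{9}
E[X²] = \frac{5}{9} + (\frac{5}{3})²
= \frac{10}{3}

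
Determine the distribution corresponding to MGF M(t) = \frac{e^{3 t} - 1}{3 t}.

The MGF M(t) = \frac{e^{3 t} - 1}{3 t} is the standard form for the Uniform distribution.
Comparing with the known MGF formula identifies: Uniform(0, 3)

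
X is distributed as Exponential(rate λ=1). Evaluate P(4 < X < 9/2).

P(4 < X < 9/2) = ∫_{4}^{9/2} f(x) dx
where f(x) = e^{- x}
= - \frac{1}{e^{\frac{9}{2}}} + e^{-4}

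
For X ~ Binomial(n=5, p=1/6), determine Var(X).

For X ~ Binomial(n=5, p=1/6):
Var(X) = \frac{25}{36}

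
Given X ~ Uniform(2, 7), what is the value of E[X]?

For X ~ Uniform(2, 7), the expected value is:
E[X] = \frac{9}{2}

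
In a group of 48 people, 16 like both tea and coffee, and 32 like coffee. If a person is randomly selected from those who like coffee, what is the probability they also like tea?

P(A ∩ B) = 16/48 = 1/3
P(B) = 32/48 = 2/3
P(A|B) = P(A ∩ B) / P(B) = (1/3) / (2/3) = 1/2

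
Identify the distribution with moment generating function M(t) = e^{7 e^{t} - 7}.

The MGF M(t) = e^{7 e^{t} - 7} is the standard form for the Poisson distribution.
Comparing with the known MGF formula identifies: Poisson(λ=7)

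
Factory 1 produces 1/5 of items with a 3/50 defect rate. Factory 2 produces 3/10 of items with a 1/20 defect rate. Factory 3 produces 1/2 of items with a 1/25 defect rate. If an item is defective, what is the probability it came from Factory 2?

Using Bayes' theorem:
P(F1) = 1/5, P(D|F1) = 3/50
P(F2) = 3/10, P(D|F2) = 1/20
P(F3) = 1/2, P(D|F3) = 1/25
P(D) = P(D|F1)P(F1) + P(D|F2)P(F2) + P(D|F3)P(F3)
     = \frac{47}{1000}
P(F2|D) = P(D|F2)P(F2) / P(D)
= \frac{15}{47}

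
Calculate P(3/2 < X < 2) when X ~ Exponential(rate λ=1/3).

P(3/2 < X < 2) = ∫_{3/2}^{2} f(x) dx
where f(x) = \frac{e^{- \frac{x}{3}}}{3}
= - \frac{1}{e^{\frac{2}{3}}} + e^{- \frac{1}{2}}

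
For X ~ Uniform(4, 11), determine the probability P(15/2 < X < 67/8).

P(15/2 < X < 67/8) = ∫_{15/2}^{67/8} f(x) dx
where f(x) = \frac{1}{7}
= \frac{1}{8}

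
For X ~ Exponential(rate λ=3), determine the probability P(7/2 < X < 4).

P(7/2 < X < 4) = ∫_{7/2}^{4} f(x) dx
where f(x) = 3 e^{- 3 x}
= - \frac{1}{e^{12}} + e^{- \frac{21}{2}}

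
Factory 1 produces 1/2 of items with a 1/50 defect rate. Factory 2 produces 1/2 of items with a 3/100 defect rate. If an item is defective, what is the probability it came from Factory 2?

Using Bayes' theorem:
P(F1) = 1/2, P(D|F1) = 1/50
P(F2) = 1/2, P(D|F2) = 3/100
P(D) = P(D|F1)P(F1) + P(D|F2)P(F2)
     = \frac{1}{40}
P(F2|D) = P(D|F2)P(F2) / P(D)
= \frac{3}{5}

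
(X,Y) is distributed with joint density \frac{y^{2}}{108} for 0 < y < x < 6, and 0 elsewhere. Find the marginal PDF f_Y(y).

f_Y(y) = ∫_y^6 \frac{y^{2}}{108} dx = \frac{y^{2} \left(6 - y\right)}{108}
for 0 < y < 6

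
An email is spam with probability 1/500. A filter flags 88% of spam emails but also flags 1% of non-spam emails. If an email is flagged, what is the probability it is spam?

Let D = the rare event, + = positive/flagged.
P(D) = 1/500
P(+|D) = 88/100 = 22/25
P(+|D') = 1/100
P(+) = P(+|D)P(D) + P(+|D')P(D')
     = \frac{22}{25} × \frac{1}{500} + \frac{1}{100} × \frac{499}{500}
     = \frac{587}{50000}
P(D|+) = P(+|D)P(D)/P(+) = \frac{88}{587}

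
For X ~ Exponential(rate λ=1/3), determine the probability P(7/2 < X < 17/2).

P(7/2 < X < 17/2) = ∫_{7/2}^{17/2} f(x) dx
where f(x) = \frac{e^{- \frac{x}{3}}}{3}
= - \frac{1 - e^{\frac{5}{3}}}{e^{\frac{17}{6}}}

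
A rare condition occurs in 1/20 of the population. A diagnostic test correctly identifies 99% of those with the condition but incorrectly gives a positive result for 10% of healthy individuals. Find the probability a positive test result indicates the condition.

Let D = the rare event, + = positive/flagged.
P(D) = 1/20
P(+|D) = 99/100
P(+|D') = 10/100 = 1/10
P(+) = P(+|D)P(D) + P(+|D')P(D')
     = \frac{99}{100} × \frac{1}{20} + \frac{1}{10} × \frac{19}{20}
     = \frac{289}{2000}
P(D|+) = P(+|D)P(D)/P(+) = \frac{99}{289}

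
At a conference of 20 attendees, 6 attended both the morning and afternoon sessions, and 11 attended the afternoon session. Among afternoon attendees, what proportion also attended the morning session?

P(A ∩ B) = 6/20 = 3/10
P(B) = 11/20
P(A|B) = P(A ∩ B) / P(B) = (3/10) / (11/20) = 6/11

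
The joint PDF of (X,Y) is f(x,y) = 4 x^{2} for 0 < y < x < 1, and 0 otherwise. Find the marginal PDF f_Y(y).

f_Y(y) = ∫_y^1 4 x^{2} dx = \frac{4}{3} - \frac{4 y^{3}}{3}
for 0 < y < 1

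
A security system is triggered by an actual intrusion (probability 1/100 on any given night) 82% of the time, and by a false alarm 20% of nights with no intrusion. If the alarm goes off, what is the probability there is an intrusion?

Let D = the rare event, + = positive/flagged.
P(D) = 1/100
P(+|D) = 82/100 = 41/50
P(+|D') = 20/100 = 1/5
P(+) = P(+|D)P(D) + P(+|D')P(D')
     = \frac{41}{50} × \frac{1}{100} + \frac{1}{5} × \frac{99}{100}
     = \frac{1031}{5000}
P(D|+) = P(+|D)P(D)/P(+) = \frac{41}{1031}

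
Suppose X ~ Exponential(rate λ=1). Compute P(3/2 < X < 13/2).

P(3/2 < X < 13/2) = ∫_{3/2}^{13/2} f(x) dx
where f(x) = e^{- x}
= - \frac{1 - e^{5}}{e^{\frac{13}{2}}}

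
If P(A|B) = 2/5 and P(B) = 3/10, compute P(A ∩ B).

By definition, P(A|B) = P(A ∩ B) / P(B)
So P(A ∩ B) = P(A|B) × P(B)
= 2/5 × 3/10
= 3/25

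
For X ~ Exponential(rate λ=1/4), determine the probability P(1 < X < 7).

P(1 < X < 7) = ∫_{1}^{7} f(x) dx
where f(x) = \frac{e^{- \frac{x}{4}}}{4}
= - \frac{1 - e^{\frac{3}{2}}}{e^{\frac{7}{4}}}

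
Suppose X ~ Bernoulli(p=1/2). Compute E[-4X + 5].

For X ~ Bernoulli(p=1/2):
E[X] = \frac{1}{2}
E[-4X + 5] = -4 × E[X] + 5 = 3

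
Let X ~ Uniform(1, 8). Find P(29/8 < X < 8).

P(29/8 < X < 8) = ∫_{29/8}^{8} f(x) dx
where f(x) = \frac{1}{7}
= \frac{5}{8}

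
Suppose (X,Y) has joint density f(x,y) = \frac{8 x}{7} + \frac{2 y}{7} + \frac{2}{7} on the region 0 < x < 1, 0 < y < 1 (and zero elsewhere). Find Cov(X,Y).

E[XY] = ∫∫ xy × f(x,y) dx dy = \frac{13}{42}
E[X] = \frac{25}{42}
E[Y] = \frac{11}{21}
Cov(X,Y) = E[XY] - E[X]E[Y] = - \frac{1}{441}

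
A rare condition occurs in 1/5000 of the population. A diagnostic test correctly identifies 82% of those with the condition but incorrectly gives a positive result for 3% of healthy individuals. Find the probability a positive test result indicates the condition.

Let D = the rare event, + = positive/flagged.
P(D) = 1/5000
P(+|D) = 82/100 = 41/50
P(+|D') = 3/100
P(+) = P(+|D)P(D) + P(+|D')P(D')
     = \frac{41}{50} × \frac{1}{5000} + \frac{3}{100} × \frac{4999}{5000}
     = \frac{15079}{500000}
P(D|+) = P(+|D)P(D)/P(+) = \frac{82}{15079}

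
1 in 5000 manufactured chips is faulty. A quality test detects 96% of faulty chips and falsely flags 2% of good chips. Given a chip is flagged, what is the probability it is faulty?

Let D = the rare event, + = positive/flagged.
P(D) = 1/5000
P(+|D) = 96/100 = 24/25
P(+|D') = 2/100 = 1/50
P(+) = P(+|D)P(D) + P(+|D')P(D')
     = \frac{24}{25} × \frac{1}{5000} + \frac{1}{50} × \frac{4999}{5000}
     = \frac{5047}{250000}
P(D|+) = P(+|D)P(D)/P(+) = \frac{48}{5047}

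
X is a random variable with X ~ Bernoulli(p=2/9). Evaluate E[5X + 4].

For X ~ Bernoulli(p=2/9):
E[X] = \frac{2}{9}
E[5X + 4] = 5 × E[X] + 4 = \frac{46}{9}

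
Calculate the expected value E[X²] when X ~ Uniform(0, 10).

Using the identity E[X²] = Var(X) + (E[X])²:
E[X] = 5
Var(X) = \frac{25}{3}
E[X²] = \frac{25}{3} + (5)²
= \frac{100}{3}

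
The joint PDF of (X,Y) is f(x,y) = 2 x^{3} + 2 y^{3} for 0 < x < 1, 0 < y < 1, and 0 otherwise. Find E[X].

E[X] = ∫_0^1 ∫_0^1 x × f(x,y) dy dx
= ∫_0^1 ∫_0^1 x × (2 x^{3} + 2 y^{3}) dy dx
= \frac{13}{20}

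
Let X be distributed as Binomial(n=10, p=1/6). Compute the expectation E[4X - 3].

For X ~ Binomial(n=10, p=1/6):
E[X] = \frac{5}{3}
E[4X - 3] = 4 × E[X] - 3 = \frac{11}{3}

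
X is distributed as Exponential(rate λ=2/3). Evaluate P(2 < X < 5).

P(2 < X < 5) = ∫_{2}^{5} f(x) dx
where f(x) = \frac{2 e^{- \frac{2 x}{3}}}{3}
= - \frac{1 - e^{2}}{e^{\frac{10}{3}}}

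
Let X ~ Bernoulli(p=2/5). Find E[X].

For X ~ Bernoulli(p=2/5), the expected value is:
E[X] = \frac{2}{5}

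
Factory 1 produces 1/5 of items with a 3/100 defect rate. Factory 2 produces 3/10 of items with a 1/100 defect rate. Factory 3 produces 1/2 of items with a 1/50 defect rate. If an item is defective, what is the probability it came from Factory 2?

Using Bayes' theorem:
P(F1) = 1/5, P(D|F1) = 3/100
P(F2) = 3/10, P(D|F2) = 1/100
P(F3) = 1/2, P(D|F3) = 1/50
P(D) = P(D|F1)P(F1) + P(D|F2)P(F2) + P(D|F3)P(F3)
     = \frac{19}{1000}
P(F2|D) = P(D|F2)P(F2) / P(D)
= \frac{3}{19}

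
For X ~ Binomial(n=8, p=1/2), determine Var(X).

For X ~ Binomial(n=8, p=1/2):
Var(X) = 2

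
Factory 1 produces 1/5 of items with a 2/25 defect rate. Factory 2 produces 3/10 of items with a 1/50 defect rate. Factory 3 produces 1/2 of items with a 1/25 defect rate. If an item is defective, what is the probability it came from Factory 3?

Using Bayes' theorem:
P(F1) = 1/5, P(D|F1) = 2/25
P(F2) = 3/10, P(D|F2) = 1/50
P(F3) = 1/2, P(D|F3) = 1/25
P(D) = P(D|F1)P(F1) + P(D|F2)P(F2) + P(D|F3)P(F3)
     = \frac{21}{500}
P(F3|D) = P(D|F3)P(F3) / P(D)
= \frac{10}{21}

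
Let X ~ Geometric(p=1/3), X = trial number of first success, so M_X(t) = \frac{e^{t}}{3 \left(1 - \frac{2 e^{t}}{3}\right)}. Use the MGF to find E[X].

To find E[X], compute M^(1)(0):
M^(1)(t) = \frac{e^{t}}{3 \left(1 - \frac{2 e^{t}}{3}\right)} + \frac{2 e^{2 t}}{9 \left(1 - \frac{2 e^{t}}{3}\right)^{2}}
M^(1)(0) = 3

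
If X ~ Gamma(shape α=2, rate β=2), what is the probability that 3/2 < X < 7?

P(3/2 < X < 7) = ∫_{3/2}^{7} f(x) dx
where f(x) = 4 x e^{- 2 x}
= \frac{-15 + 4 e^{11}}{e^{14}}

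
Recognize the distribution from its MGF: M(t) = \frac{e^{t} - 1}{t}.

The MGF M(t) = \frac{e^{t} - 1}{t} is the standard form for the Uniform distribution.
Comparing with the known MGF formula identifies: Uniform(0, 1)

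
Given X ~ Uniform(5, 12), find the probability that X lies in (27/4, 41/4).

P(27/4 < X < 41/4) = ∫_{27/4}^{41/4} f(x) dx
where f(x) = \frac{1}{7}
= \frac{1}{2}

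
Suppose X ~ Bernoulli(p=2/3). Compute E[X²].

Using the identity E[X²] = Var(X) + (E[X])²:
E[X] = \frac{2}{3}
Var(X) = \frac{2}{9}
E[X²] = \frac{2}{9} + (\frac{2}{3})²
= \frac{2}{3}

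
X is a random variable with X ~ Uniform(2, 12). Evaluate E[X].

For X ~ Uniform(2, 12), the expected value is:
E[X] = 7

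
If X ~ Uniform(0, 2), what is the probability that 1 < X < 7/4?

P(1 < X < 7/4) = ∫_{1}^{7/4} f(x) dx
where f(x) = \frac{1}{2}
= \frac{3}{8}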